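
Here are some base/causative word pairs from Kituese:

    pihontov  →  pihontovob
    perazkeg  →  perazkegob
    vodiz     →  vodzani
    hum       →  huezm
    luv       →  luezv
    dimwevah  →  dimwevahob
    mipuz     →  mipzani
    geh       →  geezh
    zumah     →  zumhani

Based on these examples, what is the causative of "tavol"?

tavlani

geh and zumah both end in -h yet inflect differently (geezh, zumhani), so the final letter is not what conditions the rule; the number of vowels is.
"tavol" has 2 vowels. The stems with 2 vowels (vodiz → vodzani, zumah → zumhani, mipuz → mipzani) delete the last vowel and add -ani.
So tavol → tavlani.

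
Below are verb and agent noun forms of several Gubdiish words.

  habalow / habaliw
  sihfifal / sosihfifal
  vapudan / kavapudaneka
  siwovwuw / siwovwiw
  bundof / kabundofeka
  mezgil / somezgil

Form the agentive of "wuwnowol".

sihfifal and vapudan both have last vowel 'a' yet inflect differently (sosihfifal, kavapudaneka), so the last vowel is not what conditions the rule; the final letter is.
"wuwnowol" ends in -l. The stems ending in -l (sihfifal → sosihfifal, mezgil → somezgil) add the prefix so-.
The other patterns: stems ending in -w change the last vowel to 'i'; stems ending in -f or -n add ka- … -eka around the stem.
So wuwnowol → sowuwnowol.

sowuwnowol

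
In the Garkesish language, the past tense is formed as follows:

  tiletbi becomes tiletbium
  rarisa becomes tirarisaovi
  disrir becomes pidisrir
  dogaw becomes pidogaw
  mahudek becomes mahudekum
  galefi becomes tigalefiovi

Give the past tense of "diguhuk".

galefi and tiletbi both end in -i yet inflect differently (tigalefiovi, tiletbium), so the final letter is not what conditions the rule; the first letter is.
"diguhuk" begins with d-. The stems beginning with d- (dogaw → pidogaw, disrir → pidisrir) add the prefix pi-.
The other patterns: stems beginning with g- or r- add ti- … -ovi around the stem; stems beginning with m- or t- add -um.
So diguhuk → pidiguhuk.

pidiguhuk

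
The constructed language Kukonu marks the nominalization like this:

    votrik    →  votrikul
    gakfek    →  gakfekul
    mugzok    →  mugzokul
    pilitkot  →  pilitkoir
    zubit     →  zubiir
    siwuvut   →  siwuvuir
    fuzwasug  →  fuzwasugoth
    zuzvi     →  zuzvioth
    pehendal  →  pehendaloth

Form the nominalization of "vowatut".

mugzok and pilitkot both have last vowel 'o' yet inflect differently (mugzokul, pilitkoir), so the last vowel is not what conditions the rule; the final letter is.
"vowatut" ends in -t. The stems ending in -t (pilitkot → pilitkoir, zubit → zubiir, siwuvut → siwuvuir) drop the final letter and add -ir.
So vowatut → vowatuir.

vowatuir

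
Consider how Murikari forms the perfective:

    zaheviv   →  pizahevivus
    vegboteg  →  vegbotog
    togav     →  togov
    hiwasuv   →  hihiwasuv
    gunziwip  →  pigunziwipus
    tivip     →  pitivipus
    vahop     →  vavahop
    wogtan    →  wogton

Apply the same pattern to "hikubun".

hihikubun

togav and zaheviv both end in -v yet inflect differently (togov, pizahevivus), so the final letter is not what conditions the rule; the last vowel is.
"hikubun" has last vowel 'u'. The one such stem in the data (hiwasuv → hihiwasuv) repeats the first consonant+vowel as a prefix (as does vahop), so the same rule applies.
So hikubun → hihikubun.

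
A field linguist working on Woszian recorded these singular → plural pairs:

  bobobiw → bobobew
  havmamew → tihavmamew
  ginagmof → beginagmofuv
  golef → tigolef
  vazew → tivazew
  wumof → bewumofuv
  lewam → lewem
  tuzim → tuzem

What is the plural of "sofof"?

besofofuv

golef and wumof both end in -f yet inflect differently (tigolef, bewumofuv), so the final letter is not what conditions the rule; the last vowel is.
"sofof" has last vowel 'o'. The stems whose last vowel is 'o' (wumof → bewumofuv, ginagmof → beginagmofuv) add be- … -uv around the stem.
The other patterns: stems whose last vowel is 'e' add the prefix ti-; stems whose last vowel is 'a' or 'i' change the last vowel to 'e'.
So sofof → besofofuv.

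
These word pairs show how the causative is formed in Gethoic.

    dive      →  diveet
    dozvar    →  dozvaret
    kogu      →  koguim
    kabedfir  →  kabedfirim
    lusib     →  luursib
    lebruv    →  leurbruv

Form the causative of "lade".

laurde

"lade" begins with l-. The stems beginning with l- (lusib → luursib, lebruv → leurbruv) insert -ur- after the first vowel.
So lade → laurde.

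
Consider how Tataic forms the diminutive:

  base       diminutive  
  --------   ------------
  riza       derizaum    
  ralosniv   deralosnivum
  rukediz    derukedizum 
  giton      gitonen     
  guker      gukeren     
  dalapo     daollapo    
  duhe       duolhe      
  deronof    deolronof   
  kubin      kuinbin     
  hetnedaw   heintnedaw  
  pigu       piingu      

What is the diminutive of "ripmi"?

deripmium

giton and kubin both end in -n yet inflect differently (gitonen, kuinbin), so the final letter is not what conditions the rule; the first letter is.
"ripmi" begins with r-. The stems beginning with r- (riza → derizaum, ralosniv → deralosnivum, rukediz → derukedizum) add de- … -um around the stem.
The other patterns: stems beginning with g- add -en; stems beginning with d- insert -ol- after the first vowel; stems beginning with h-, k- or p- insert -in- after the first vowel.
So ripmi → deripmium.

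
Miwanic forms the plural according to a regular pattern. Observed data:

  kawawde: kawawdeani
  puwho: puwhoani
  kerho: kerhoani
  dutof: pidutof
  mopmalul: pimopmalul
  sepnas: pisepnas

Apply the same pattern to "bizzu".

bizzuani

puwho and dutof both have last vowel 'o' yet inflect differently (puwhoani, pidutof), so the last vowel is not what conditions the rule; whether the stem ends in a vowel or a consonant is.
"bizzu" ends in a vowel. The stems ending in a vowel (kawawde → kawawdeani, puwho → puwhoani, kerho → kerhoani) add -ani.
The other pattern: stems ending in a consonant add the prefix pi-.
So bizzu → bizzuani.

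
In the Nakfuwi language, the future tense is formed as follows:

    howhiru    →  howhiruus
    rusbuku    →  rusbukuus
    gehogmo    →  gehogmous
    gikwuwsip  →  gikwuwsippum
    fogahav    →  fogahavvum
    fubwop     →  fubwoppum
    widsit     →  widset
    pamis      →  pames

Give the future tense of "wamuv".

wamuvvum

"wamuv" ends in -v. The one such stem in the data (fogahav → fogahavvum) doubles the final consonant and adds -um (as do gikwuwsip, fubwop), so the same rule applies.
The other patterns: stems ending in -o or -u add -us; stems ending in -s or -t change the last vowel to 'e'.
So wamuv → wamuvvum.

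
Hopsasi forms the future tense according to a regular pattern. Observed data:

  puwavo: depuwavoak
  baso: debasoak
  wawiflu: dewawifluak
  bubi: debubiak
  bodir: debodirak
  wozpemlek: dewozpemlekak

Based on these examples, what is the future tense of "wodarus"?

dewodarusak

Every pair shown (puwavo → depuwavoak, baso → debasoak, wawiflu → dewawifluak, …) follows the same rule: add de- … -ak around the stem.
So wodarus → dewodarusak.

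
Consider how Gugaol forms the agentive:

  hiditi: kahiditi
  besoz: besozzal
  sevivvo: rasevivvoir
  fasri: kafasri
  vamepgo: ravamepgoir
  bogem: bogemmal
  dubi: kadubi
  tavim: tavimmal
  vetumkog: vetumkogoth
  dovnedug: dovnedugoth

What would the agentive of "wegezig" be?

wegezigoth

besoz and sevivvo both have last vowel 'o' yet inflect differently (besozzal, rasevivvoir), so the last vowel is not what conditions the rule; the final letter is.
"wegezig" ends in -g. The stems ending in -g (dovnedug → dovnedugoth, vetumkog → vetumkogoth) add -oth.
The other patterns: stems ending in -m or -z double the final consonant and add -al; stems ending in -o add ra- … -ir around the stem; stems ending in -i add the prefix ka-.
So wegezig → wegezigoth.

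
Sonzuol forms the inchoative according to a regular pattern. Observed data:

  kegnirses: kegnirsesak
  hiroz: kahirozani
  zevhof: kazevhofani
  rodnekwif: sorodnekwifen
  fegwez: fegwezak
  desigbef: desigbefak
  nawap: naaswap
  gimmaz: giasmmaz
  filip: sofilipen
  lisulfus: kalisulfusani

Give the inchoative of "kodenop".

desigbef and rodnekwif both end in -f yet inflect differently (desigbefak, sorodnekwifen), so the final letter is not what conditions the rule; the last vowel is.
"kodenop" has last vowel 'o'. The stems whose last vowel is 'o' (hiroz → kahirozani, zevhof → kazevhofani) add ka- … -ani around the stem.
So kodenop → kakodenopani.

kakodenopani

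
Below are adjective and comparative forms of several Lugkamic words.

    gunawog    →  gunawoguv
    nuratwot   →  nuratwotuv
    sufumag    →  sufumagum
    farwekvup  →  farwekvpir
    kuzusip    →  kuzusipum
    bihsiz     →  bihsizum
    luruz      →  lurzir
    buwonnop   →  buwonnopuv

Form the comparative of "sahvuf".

buwonnop and farwekvup both end in -p yet inflect differently (buwonnopuv, farwekvpir), so the final letter is not what conditions the rule; the last vowel is.
"sahvuf" has last vowel 'u'. The stems whose last vowel is 'u' (farwekvup → farwekvpir, luruz → lurzir) delete the last vowel and add -ir.
The other patterns: stems whose last vowel is 'o' add -uv; stems whose last vowel is 'a' or 'i' add -um.
So sahvuf → sahvfir.

sahvfir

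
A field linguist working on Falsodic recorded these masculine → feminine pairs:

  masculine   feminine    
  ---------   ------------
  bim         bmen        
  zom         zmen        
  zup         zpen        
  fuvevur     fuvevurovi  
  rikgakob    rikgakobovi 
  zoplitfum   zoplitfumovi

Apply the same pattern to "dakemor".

dakemorovi

"dakemor" has 3 vowels. The stems with 3 vowels (fuvevur → fuvevurovi, rikgakob → rikgakobovi, zoplitfum → zoplitfumovi) add -ovi.
So dakemor → dakemorovi.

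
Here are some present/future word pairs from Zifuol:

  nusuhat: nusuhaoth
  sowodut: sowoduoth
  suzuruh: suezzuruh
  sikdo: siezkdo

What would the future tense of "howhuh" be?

"howhuh" ends in -h. The one such stem in the data (suzuruh → suezzuruh) inserts -ez- after the first vowel (as does sikdo), so the same rule applies.
The other pattern: stems ending in -t drop the final letter and add -oth.
So howhuh → hoezwhuh.

hoezwhuh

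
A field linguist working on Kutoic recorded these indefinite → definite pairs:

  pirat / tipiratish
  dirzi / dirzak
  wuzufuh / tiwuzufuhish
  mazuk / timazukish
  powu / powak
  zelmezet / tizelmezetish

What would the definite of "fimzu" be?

fimzak

"fimzu" ends in a vowel. The stems ending in a vowel (dirzi → dirzak, powu → powak) drop the final letter and add -ak.
The other pattern: stems ending in a consonant add ti- … -ish around the stem.
So fimzu → fimzak.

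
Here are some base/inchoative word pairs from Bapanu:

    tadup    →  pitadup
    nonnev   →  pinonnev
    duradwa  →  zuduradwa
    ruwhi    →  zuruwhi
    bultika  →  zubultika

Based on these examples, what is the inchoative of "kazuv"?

tadup and ruwhi both have 2 vowels yet inflect differently (pitadup, zuruwhi), so the number of vowels is not what conditions the rule; whether the stem ends in a vowel or a consonant is.
"kazuv" ends in a consonant. The stems ending in a consonant (tadup → pitadup, nonnev → pinonnev) add the prefix pi-.
The other pattern: stems ending in a vowel add the prefix zu-.
So kazuv → pikazuv.

pikazuv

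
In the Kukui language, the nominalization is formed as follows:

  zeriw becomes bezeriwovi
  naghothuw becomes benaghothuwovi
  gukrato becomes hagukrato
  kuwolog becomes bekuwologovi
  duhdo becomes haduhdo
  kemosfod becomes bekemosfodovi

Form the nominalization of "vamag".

bevamagovi

"vamag" ends in a consonant. The stems ending in a consonant (zeriw → bezeriwovi, kemosfod → bekemosfodovi, naghothuw → benaghothuwovi) add be- … -ovi around the stem.
The other pattern: stems ending in a vowel add the prefix ha-.
So vamag → bevamagovi.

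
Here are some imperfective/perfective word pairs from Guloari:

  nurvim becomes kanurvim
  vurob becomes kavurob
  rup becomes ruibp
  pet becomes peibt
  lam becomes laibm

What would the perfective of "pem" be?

peibm

nurvim and lam both end in -m yet inflect differently (kanurvim, laibm), so the final letter is not what conditions the rule; the number of vowels is.
"pem" has 1 vowel. The stems with 1 vowel (rup → ruibp, pet → peibt, lam → laibm) insert -ib- after the first vowel.
The other pattern: stems with 2 vowels add the prefix ka-.
So pem → peibm.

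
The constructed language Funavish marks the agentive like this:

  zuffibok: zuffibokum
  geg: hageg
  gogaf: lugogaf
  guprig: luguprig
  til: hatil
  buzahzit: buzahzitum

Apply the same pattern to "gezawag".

gezawagum

"gezawag" has 3 vowels. The stems with 3 vowels (zuffibok → zuffibokum, buzahzit → buzahzitum) add -um.
The other patterns: stems with 1 vowel add the prefix ha-; stems with 2 vowels add the prefix lu-.
So gezawag → gezawagum.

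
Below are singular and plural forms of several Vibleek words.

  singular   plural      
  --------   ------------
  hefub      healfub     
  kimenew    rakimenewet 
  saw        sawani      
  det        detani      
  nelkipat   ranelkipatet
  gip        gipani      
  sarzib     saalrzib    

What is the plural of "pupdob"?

"pupdob" has 2 vowels. The stems with 2 vowels (sarzib → saalrzib, hefub → healfub) insert -al- after the first vowel.
So pupdob → pualpdob.

pualpdob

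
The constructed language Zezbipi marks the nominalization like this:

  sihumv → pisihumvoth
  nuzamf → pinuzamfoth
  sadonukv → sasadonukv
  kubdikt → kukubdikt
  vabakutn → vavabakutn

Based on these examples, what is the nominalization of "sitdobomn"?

pisitdobomnoth

sihumv and sadonukv both end in -v yet inflect differently (pisihumvoth, sasadonukv), so the final letter is not what conditions the rule; the second-to-last letter is.
"sitdobomn" has second-to-last letter 'm'. The stems whose second-to-last letter is 'm' (sihumv → pisihumvoth, nuzamf → pinuzamfoth) add pi- … -oth around the stem.
So sitdobomn → pisitdobomnoth.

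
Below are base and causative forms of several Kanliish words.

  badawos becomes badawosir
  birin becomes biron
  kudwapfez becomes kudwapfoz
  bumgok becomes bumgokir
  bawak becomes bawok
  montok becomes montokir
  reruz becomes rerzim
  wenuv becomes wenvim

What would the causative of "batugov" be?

reruz and kudwapfez both end in -z yet inflect differently (rerzim, kudwapfoz), so the final letter is not what conditions the rule; the last vowel is.
"batugov" has last vowel 'o'. The stems whose last vowel is 'o' (badawos → badawosir, montok → montokir, bumgok → bumgokir) add -ir.
The other patterns: stems whose last vowel is 'u' delete the last vowel and add -im; stems whose last vowel is 'a', 'e' or 'i' change the last vowel to 'o'.
So batugov → batugovir.

batugovir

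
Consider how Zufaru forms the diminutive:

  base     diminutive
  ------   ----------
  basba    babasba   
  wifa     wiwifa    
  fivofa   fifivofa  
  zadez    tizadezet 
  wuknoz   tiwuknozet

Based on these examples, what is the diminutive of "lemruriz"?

tilemrurizet

wifa and wuknoz both begin with w- yet inflect differently (wiwifa, tiwuknozet), so the first letter is not what conditions the rule; the final letter is.
"lemruriz" ends in -z. The stems ending in -z (zadez → tizadezet, wuknoz → tiwuknozet) add ti- … -et around the stem.
The other pattern: stems ending in -a repeat the first consonant+vowel as a prefix.
So lemruriz → tilemrurizet.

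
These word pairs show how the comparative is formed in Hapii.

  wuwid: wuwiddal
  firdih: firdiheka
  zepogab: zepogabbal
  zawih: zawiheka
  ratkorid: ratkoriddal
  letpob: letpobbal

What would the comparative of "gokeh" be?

"gokeh" ends in -h. The stems ending in -h (zawih → zawiheka, firdih → firdiheka) add -eka.
The other pattern: stems ending in -b or -d double the final consonant and add -al.
So gokeh → gokeheka.

gokeheka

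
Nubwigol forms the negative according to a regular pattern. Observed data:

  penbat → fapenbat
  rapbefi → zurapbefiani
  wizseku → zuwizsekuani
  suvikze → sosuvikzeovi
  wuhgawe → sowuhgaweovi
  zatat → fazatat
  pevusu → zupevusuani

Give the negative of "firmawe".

sofirmaweovi

penbat and pevusu both begin with p- yet inflect differently (fapenbat, zupevusuani), so the first letter is not what conditions the rule; the final letter is.
"firmawe" ends in -e. The stems ending in -e (suvikze → sosuvikzeovi, wuhgawe → sowuhgaweovi) add so- … -ovi around the stem.
The other patterns: stems ending in -t add the prefix fa-; stems ending in -i or -u add zu- … -ani around the stem.
So firmawe → sofirmaweovi.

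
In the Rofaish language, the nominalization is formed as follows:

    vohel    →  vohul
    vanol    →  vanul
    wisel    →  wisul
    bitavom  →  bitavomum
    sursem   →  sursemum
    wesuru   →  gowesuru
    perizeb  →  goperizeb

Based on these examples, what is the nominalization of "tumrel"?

vanol and bitavom both have last vowel 'o' yet inflect differently (vanul, bitavomum), so the last vowel is not what conditions the rule; the final letter is.
"tumrel" ends in -l. The stems ending in -l (vohel → vohul, vanol → vanul, wisel → wisul) change the last vowel to 'u'.
So tumrel → tumrul.

tumrul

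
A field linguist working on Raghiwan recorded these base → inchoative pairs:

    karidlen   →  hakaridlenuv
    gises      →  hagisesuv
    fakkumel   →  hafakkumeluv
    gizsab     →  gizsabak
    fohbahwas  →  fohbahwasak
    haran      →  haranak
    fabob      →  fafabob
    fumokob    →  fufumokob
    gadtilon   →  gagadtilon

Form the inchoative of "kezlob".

kekezlob

gises and fohbahwas both end in -s yet inflect differently (hagisesuv, fohbahwasak), so the final letter is not what conditions the rule; the last vowel is.
"kezlob" has last vowel 'o'. The stems whose last vowel is 'o' (fabob → fafabob, fumokob → fufumokob, gadtilon → gagadtilon) repeat the first consonant+vowel as a prefix.
So kezlob → kekezlob.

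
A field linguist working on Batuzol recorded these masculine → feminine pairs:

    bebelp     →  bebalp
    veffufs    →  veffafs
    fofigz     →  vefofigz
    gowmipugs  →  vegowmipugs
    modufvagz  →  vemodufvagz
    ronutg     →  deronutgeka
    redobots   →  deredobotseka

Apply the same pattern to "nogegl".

gowmipugs and redobots both end in -s yet inflect differently (vegowmipugs, deredobotseka), so the final letter is not what conditions the rule; the second-to-last letter is.
"nogegl" has second-to-last letter 'g'. The stems whose second-to-last letter is 'g' (modufvagz → vemodufvagz, gowmipugs → vegowmipugs, fofigz → vefofigz) add the prefix ve-.
So nogegl → venogegl.

venogegl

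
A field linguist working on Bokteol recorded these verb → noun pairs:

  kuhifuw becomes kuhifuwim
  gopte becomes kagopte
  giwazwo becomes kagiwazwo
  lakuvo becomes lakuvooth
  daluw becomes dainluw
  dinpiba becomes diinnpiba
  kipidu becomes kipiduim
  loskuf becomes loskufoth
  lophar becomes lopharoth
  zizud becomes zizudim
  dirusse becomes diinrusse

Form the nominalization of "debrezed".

lakuvo and giwazwo both end in -o yet inflect differently (lakuvooth, kagiwazwo), so the final letter is not what conditions the rule; the first letter is.
"debrezed" begins with d-. The stems beginning with d- (daluw → dainluw, dinpiba → diinnpiba, dirusse → diinrusse) insert -in- after the first vowel.
So debrezed → deinbrezed.

deinbrezed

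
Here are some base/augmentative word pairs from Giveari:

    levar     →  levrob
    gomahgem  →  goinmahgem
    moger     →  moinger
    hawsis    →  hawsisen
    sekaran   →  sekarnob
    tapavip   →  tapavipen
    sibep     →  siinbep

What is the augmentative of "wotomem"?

levar and moger both end in -r yet inflect differently (levrob, moinger), so the final letter is not what conditions the rule; the last vowel is.
"wotomem" has last vowel 'e'. The stems whose last vowel is 'e' (sibep → siinbep, gomahgem → goinmahgem, moger → moinger) insert -in- after the first vowel.
So wotomem → wointomem.

wointomem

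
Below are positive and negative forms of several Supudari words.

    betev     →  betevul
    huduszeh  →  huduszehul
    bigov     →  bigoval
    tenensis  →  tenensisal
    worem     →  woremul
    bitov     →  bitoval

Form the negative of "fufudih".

fufudihal

bigov and betev both end in -v yet inflect differently (bigoval, betevul), so the final letter is not what conditions the rule; the last vowel is.
"fufudih" has last vowel 'i'. The one such stem in the data (tenensis → tenensisal) adds -al, so the same rule applies.
So fufudih → fufudihal.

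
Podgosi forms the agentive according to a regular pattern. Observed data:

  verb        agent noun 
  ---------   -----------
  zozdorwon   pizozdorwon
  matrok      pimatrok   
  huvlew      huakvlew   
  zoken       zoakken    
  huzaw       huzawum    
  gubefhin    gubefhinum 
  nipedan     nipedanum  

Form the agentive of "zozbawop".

pizozbawop

zozdorwon and zoken both end in -n yet inflect differently (pizozdorwon, zoakken), so the final letter is not what conditions the rule; the last vowel is.
"zozbawop" has last vowel 'o'. The stems whose last vowel is 'o' (zozdorwon → pizozdorwon, matrok → pimatrok) add the prefix pi-.
So zozbawop → pizozbawop.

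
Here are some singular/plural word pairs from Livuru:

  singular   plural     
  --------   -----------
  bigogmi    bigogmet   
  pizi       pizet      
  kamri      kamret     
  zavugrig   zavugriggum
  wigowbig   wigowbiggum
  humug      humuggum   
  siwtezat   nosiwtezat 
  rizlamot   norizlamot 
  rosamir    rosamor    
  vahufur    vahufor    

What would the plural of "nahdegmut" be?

nonahdegmut

bigogmi and zavugrig both have last vowel 'i' yet inflect differently (bigogmet, zavugriggum), so the last vowel is not what conditions the rule; the final letter is.
"nahdegmut" ends in -t. The stems ending in -t (siwtezat → nosiwtezat, rizlamot → norizlamot) add the prefix no-.
So nahdegmut → nonahdegmut.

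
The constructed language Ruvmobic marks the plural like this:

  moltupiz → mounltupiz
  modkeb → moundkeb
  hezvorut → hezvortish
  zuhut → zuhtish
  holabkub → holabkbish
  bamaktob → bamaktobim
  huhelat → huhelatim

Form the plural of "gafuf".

gaffish

modkeb and holabkub both end in -b yet inflect differently (moundkeb, holabkbish), so the final letter is not what conditions the rule; the last vowel is.
"gafuf" has last vowel 'u'. The stems whose last vowel is 'u' (hezvorut → hezvortish, zuhut → zuhtish, holabkub → holabkbish) delete the last vowel and add -ish.
So gafuf → gaffish.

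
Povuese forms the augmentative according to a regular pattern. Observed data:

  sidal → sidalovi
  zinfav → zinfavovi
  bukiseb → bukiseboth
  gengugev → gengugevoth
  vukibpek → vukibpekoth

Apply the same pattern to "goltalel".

"goltalel" has last vowel 'e'. The stems whose last vowel is 'e' (bukiseb → bukiseboth, gengugev → gengugevoth, vukibpek → vukibpekoth) add -oth.
The other pattern: stems whose last vowel is 'a' add -ovi.
So goltalel → goltaleloth.

goltaleloth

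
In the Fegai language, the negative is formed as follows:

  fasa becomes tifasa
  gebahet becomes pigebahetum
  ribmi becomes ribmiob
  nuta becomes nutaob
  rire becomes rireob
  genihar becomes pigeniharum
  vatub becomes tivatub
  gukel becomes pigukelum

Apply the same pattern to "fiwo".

"fiwo" begins with f-. The one such stem in the data (fasa → tifasa) adds the prefix ti-, so the same rule applies.
The other patterns: stems beginning with g- add pi- … -um around the stem; stems beginning with n- or r- add -ob.
So fiwo → tifiwo.

tifiwo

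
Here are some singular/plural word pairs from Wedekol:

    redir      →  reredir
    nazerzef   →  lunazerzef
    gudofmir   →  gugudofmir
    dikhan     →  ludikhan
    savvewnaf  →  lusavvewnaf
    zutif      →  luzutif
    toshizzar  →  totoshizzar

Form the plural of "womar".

wowomar

toshizzar and dikhan both have last vowel 'a' yet inflect differently (totoshizzar, ludikhan), so the last vowel is not what conditions the rule; the final letter is.
"womar" ends in -r. The stems ending in -r (gudofmir → gugudofmir, toshizzar → totoshizzar, redir → reredir) repeat the first consonant+vowel as a prefix.
So womar → wowomar.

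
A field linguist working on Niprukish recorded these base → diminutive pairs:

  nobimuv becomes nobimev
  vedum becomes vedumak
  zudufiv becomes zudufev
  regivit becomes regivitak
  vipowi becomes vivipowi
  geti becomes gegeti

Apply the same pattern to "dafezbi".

vipowi and zudufiv both have last vowel 'i' yet inflect differently (vivipowi, zudufev), so the last vowel is not what conditions the rule; the final letter is.
"dafezbi" ends in -i. The stems ending in -i (vipowi → vivipowi, geti → gegeti) repeat the first consonant+vowel as a prefix.
So dafezbi → dadafezbi.

dadafezbi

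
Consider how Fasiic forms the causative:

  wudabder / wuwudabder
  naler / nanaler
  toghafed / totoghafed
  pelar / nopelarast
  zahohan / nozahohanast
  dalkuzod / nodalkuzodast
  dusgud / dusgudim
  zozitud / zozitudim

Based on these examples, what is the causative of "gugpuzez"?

wudabder and pelar both end in -r yet inflect differently (wuwudabder, nopelarast), so the final letter is not what conditions the rule; the last vowel is.
"gugpuzez" has last vowel 'e'. The stems whose last vowel is 'e' (wudabder → wuwudabder, naler → nanaler, toghafed → totoghafed) repeat the first consonant+vowel as a prefix.
So gugpuzez → gugugpuzez.

gugugpuzez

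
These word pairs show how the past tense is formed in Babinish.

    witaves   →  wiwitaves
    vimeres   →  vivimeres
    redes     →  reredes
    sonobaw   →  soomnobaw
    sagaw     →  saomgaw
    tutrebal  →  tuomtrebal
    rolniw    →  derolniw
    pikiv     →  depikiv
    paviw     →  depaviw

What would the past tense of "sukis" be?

desukis

sonobaw and rolniw both end in -w yet inflect differently (soomnobaw, derolniw), so the final letter is not what conditions the rule; the last vowel is.
"sukis" has last vowel 'i'. The stems whose last vowel is 'i' (rolniw → derolniw, pikiv → depikiv, paviw → depaviw) add the prefix de-.
So sukis → desukis.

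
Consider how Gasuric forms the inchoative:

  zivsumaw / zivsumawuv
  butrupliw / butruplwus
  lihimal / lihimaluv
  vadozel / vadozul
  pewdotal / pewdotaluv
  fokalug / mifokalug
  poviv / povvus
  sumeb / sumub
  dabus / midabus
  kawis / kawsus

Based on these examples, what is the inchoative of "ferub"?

zivsumaw and butrupliw both end in -w yet inflect differently (zivsumawuv, butruplwus), so the final letter is not what conditions the rule; the last vowel is.
"ferub" has last vowel 'u'. The stems whose last vowel is 'u' (fokalug → mifokalug, dabus → midabus) add the prefix mi-.
So ferub → miferub.

miferub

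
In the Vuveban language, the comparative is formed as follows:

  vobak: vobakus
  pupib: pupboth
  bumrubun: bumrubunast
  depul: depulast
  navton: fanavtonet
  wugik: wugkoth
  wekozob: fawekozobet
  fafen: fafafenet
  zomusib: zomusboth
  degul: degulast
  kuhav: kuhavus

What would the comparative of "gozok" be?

"gozok" has last vowel 'o'. The stems whose last vowel is 'o' (wekozob → fawekozobet, navton → fanavtonet) add fa- … -et around the stem.
So gozok → fagozoket.

fagozoket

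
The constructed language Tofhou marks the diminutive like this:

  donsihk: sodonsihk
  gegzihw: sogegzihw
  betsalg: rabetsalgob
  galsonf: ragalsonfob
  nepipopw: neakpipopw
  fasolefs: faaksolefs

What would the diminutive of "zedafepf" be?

zeakdafepf

gegzihw and nepipopw both end in -w yet inflect differently (sogegzihw, neakpipopw), so the final letter is not what conditions the rule; the second-to-last letter is.
"zedafepf" has second-to-last letter 'p'. The one such stem in the data (nepipopw → neakpipopw) inserts -ak- after the first vowel (as does fasolefs), so the same rule applies.
So zedafepf → zeakdafepf.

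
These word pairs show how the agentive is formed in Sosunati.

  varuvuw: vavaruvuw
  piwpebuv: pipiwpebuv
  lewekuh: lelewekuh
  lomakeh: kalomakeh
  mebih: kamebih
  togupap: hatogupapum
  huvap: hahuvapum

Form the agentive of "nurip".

kanurip

lewekuh and lomakeh both end in -h yet inflect differently (lelewekuh, kalomakeh), so the final letter is not what conditions the rule; the last vowel is.
"nurip" has last vowel 'i'. The one such stem in the data (mebih → kamebih) adds the prefix ka-, so the same rule applies.
The other patterns: stems whose last vowel is 'u' repeat the first consonant+vowel as a prefix; stems whose last vowel is 'a' add ha- … -um around the stem.
So nurip → kanurip.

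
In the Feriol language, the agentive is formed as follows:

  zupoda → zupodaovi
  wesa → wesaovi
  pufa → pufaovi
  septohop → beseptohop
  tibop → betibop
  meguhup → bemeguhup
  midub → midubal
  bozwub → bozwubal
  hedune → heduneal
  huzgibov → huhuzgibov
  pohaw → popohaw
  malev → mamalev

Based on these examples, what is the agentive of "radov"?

raradov

meguhup and midub both have last vowel 'u' yet inflect differently (bemeguhup, midubal), so the last vowel is not what conditions the rule; the final letter is.
"radov" ends in -v. The stems ending in -v (huzgibov → huhuzgibov, malev → mamalev) repeat the first consonant+vowel as a prefix.
So radov → raradov.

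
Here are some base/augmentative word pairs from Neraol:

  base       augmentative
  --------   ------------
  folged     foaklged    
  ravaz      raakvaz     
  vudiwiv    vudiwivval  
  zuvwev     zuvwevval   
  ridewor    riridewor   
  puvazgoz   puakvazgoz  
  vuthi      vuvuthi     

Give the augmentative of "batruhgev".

batruhgevval

vudiwiv and vuthi both have last vowel 'i' yet inflect differently (vudiwivval, vuvuthi), so the last vowel is not what conditions the rule; the final letter is.
"batruhgev" ends in -v. The stems ending in -v (vudiwiv → vudiwivval, zuvwev → zuvwevval) double the final consonant and add -al.
So batruhgev → batruhgevval.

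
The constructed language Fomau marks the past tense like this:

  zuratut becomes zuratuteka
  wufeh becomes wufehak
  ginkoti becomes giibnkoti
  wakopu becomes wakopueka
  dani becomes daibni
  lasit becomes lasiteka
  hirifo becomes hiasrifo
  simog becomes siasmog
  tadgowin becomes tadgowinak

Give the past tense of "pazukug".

ginkoti and lasit both have last vowel 'i' yet inflect differently (giibnkoti, lasiteka), so the last vowel is not what conditions the rule; the final letter is.
"pazukug" ends in -g. The one such stem in the data (simog → siasmog) inserts -as- after the first vowel (as does hirifo), so the same rule applies.
So pazukug → paaszukug.

paaszukug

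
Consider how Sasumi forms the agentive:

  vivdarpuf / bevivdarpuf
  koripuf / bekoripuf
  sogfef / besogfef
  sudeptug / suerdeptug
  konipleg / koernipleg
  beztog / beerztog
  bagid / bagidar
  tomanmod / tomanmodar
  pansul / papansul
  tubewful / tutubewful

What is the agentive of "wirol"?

vivdarpuf and sudeptug both have last vowel 'u' yet inflect differently (bevivdarpuf, suerdeptug), so the last vowel is not what conditions the rule; the final letter is.
"wirol" ends in -l. The stems ending in -l (pansul → papansul, tubewful → tutubewful) repeat the first consonant+vowel as a prefix.
So wirol → wiwirol.

wiwirol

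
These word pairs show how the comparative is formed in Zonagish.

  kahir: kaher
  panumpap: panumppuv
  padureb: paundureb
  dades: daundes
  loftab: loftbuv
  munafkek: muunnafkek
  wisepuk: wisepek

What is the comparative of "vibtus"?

vibtes

"vibtus" has last vowel 'u'. The one such stem in the data (wisepuk → wisepek) changes the last vowel to 'e' (as does kahir), so the same rule applies.
The other patterns: stems whose last vowel is 'a' delete the last vowel and add -uv; stems whose last vowel is 'e' insert -un- after the first vowel.
So vibtus → vibtes.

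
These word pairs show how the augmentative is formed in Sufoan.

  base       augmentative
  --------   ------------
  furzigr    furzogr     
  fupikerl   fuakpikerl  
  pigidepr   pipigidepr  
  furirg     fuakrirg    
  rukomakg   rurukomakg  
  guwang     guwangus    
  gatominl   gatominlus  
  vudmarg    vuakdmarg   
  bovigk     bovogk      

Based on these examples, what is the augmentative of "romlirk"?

fupikerl and gatominl both end in -l yet inflect differently (fuakpikerl, gatominlus), so the final letter is not what conditions the rule; the second-to-last letter is.
"romlirk" has second-to-last letter 'r'. The stems whose second-to-last letter is 'r' (fupikerl → fuakpikerl, furirg → fuakrirg, vudmarg → vuakdmarg) insert -ak- after the first vowel.
So romlirk → roakmlirk.

roakmlirk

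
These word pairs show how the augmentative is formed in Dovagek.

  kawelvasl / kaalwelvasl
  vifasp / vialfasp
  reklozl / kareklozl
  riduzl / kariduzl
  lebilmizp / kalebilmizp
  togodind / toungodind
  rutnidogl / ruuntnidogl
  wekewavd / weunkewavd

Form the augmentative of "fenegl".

feunnegl

kawelvasl and reklozl both end in -l yet inflect differently (kaalwelvasl, kareklozl), so the final letter is not what conditions the rule; the second-to-last letter is.
"fenegl" has second-to-last letter 'g'. The one such stem in the data (rutnidogl → ruuntnidogl) inserts -un- after the first vowel (as do togodind, wekewavd), so the same rule applies.
The other patterns: stems whose second-to-last letter is 's' insert -al- after the first vowel; stems whose second-to-last letter is 'z' add the prefix ka-.
So fenegl → feunnegl.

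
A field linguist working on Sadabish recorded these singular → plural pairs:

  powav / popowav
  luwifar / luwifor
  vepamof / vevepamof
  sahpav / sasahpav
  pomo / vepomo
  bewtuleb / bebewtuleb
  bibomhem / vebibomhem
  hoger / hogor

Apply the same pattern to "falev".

fafalev

sahpav and luwifar both have last vowel 'a' yet inflect differently (sasahpav, luwifor), so the last vowel is not what conditions the rule; the final letter is.
"falev" ends in -v. The stems ending in -v (sahpav → sasahpav, powav → popowav) repeat the first consonant+vowel as a prefix.
So falev → fafalev.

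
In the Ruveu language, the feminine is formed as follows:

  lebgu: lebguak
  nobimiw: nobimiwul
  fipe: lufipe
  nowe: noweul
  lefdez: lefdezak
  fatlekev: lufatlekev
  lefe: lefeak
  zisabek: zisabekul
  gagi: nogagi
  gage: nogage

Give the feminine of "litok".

litokak

lefe and gage both end in -e yet inflect differently (lefeak, nogage), so the final letter is not what conditions the rule; the first letter is.
"litok" begins with l-. The stems beginning with l- (lefdez → lefdezak, lebgu → lebguak, lefe → lefeak) add -ak.
So litok → litokak.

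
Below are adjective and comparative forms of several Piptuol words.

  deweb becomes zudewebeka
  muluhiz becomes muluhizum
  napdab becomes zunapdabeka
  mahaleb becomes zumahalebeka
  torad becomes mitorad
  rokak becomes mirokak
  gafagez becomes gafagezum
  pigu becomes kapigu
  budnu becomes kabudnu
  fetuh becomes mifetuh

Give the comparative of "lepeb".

zulepebeka

deweb and gafagez both have last vowel 'e' yet inflect differently (zudewebeka, gafagezum), so the last vowel is not what conditions the rule; the final letter is.
"lepeb" ends in -b. The stems ending in -b (deweb → zudewebeka, mahaleb → zumahalebeka, napdab → zunapdabeka) add zu- … -eka around the stem.
The other patterns: stems ending in -z add -um; stems ending in -u add the prefix ka-; stems ending in -d, -h or -k add the prefix mi-.
So lepeb → zulepebeka.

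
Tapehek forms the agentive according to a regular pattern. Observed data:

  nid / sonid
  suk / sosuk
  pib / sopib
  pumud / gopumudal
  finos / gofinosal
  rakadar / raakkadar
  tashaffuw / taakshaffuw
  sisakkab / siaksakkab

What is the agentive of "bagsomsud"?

baakgsomsud

nid and pumud both end in -d yet inflect differently (sonid, gopumudal), so the final letter is not what conditions the rule; the number of vowels is.
"bagsomsud" has 3 vowels. The stems with 3 vowels (rakadar → raakkadar, tashaffuw → taakshaffuw, sisakkab → siaksakkab) insert -ak- after the first vowel.
So bagsomsud → baakgsomsud.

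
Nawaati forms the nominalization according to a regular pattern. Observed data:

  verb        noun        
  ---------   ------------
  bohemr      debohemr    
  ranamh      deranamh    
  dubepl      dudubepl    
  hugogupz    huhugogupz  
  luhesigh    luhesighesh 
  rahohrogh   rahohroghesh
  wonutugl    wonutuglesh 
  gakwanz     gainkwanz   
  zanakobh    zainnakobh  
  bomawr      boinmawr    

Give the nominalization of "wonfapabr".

ranamh and luhesigh both end in -h yet inflect differently (deranamh, luhesighesh), so the final letter is not what conditions the rule; the second-to-last letter is.
"wonfapabr" has second-to-last letter 'b'. The one such stem in the data (zanakobh → zainnakobh) inserts -in- after the first vowel (as do gakwanz, bomawr), so the same rule applies.
So wonfapabr → woinnfapabr.

woinnfapabr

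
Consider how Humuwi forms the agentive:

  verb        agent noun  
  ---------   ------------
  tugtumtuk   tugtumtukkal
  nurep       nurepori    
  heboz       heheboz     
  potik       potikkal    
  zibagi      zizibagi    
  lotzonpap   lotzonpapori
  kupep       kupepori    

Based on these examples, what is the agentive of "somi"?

potik and zibagi both have last vowel 'i' yet inflect differently (potikkal, zizibagi), so the last vowel is not what conditions the rule; the final letter is.
"somi" ends in -i. The one such stem in the data (zibagi → zizibagi) repeats the first consonant+vowel as a prefix (as does heboz), so the same rule applies.
So somi → sosomi.

sosomi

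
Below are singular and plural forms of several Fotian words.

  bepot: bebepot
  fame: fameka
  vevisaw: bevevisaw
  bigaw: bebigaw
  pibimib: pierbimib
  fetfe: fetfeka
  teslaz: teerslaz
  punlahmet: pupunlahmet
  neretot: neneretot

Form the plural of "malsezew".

bemalsezew

fetfe and punlahmet both have last vowel 'e' yet inflect differently (fetfeka, pupunlahmet), so the last vowel is not what conditions the rule; the final letter is.
"malsezew" ends in -w. The stems ending in -w (bigaw → bebigaw, vevisaw → bevevisaw) add the prefix be-.
The other patterns: stems ending in -e drop the final letter and add -eka; stems ending in -t repeat the first consonant+vowel as a prefix; stems ending in -b or -z insert -er- after the first vowel.
So malsezew → bemalsezew.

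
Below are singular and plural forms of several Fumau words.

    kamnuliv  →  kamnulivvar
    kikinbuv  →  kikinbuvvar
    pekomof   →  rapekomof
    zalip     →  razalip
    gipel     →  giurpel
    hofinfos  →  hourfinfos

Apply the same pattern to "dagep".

radagep

kamnuliv and zalip both have last vowel 'i' yet inflect differently (kamnulivvar, razalip), so the last vowel is not what conditions the rule; the final letter is.
"dagep" ends in -p. The one such stem in the data (zalip → razalip) adds the prefix ra-, so the same rule applies.
So dagep → radagep.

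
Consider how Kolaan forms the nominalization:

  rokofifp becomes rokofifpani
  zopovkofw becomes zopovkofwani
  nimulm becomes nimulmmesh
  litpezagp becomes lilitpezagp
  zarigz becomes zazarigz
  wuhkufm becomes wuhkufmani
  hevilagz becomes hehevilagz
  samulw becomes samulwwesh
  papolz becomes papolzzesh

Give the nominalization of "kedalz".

"kedalz" has second-to-last letter 'l'. The stems whose second-to-last letter is 'l' (papolz → papolzzesh, nimulm → nimulmmesh, samulw → samulwwesh) double the final consonant and add -esh.
So kedalz → kedalzzesh.

kedalzzesh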